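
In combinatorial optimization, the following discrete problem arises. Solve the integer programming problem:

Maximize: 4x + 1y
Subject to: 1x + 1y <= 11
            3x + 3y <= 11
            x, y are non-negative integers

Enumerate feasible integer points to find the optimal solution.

Constraint 1: 1x + 1y <= 11
Constraint 2: 3x + 3y <= 11
Feasible x range (need y >= 0): 0 <= x <= min(11/1, 11/3) => x in {0, ..., 3}.
Enumerate feasible integer points row by row (the coefficient of y is 1 > 0, so for each x the largest feasible y gives the best value):
  x = 0: y <= min((11 - 1*0)/1, (11 - 3*0)/3) => y in {0, ..., 3}; best 4*0 + 1*3 = 3
  x = 1: y <= min((11 - 1*1)/1, (11 - 3*1)/3) => y in {0, ..., 2}; best 4*1 + 1*2 = 6
  x = 2: y <= min((11 - 1*2)/1, (11 - 3*2)/3) => y in {0, ..., 1}; best 4*2 + 1*1 = 9
  x = 3: y <= min((11 - 1*3)/1, (11 - 3*3)/3) => y in {0}; best 4*3 + 1*0 = 12
The maximum 4x + 1y = 12 is achieved at x = 3, y = 0.
Check: 1*3 + 1*0 = 3 <= 11 and 3*3 + 3*0 = 9 <= 11.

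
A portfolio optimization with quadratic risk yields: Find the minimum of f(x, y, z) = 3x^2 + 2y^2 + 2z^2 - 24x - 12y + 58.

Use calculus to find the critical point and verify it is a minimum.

f(x,y,z) = 3x^2 + 2y^2 + 2z^2 - 24x - 12y + 58
df/dx = 6x + (-24) = 0 => x = 4
df/dy = 4y + (-12) = 0 => y = 3
df/dz = 4z + (0) = 0 => z = 0
f(4,3,0) = 3*(4)^2 + 2*(3)^2 + 2*(0)^2 + -24*(4) + -12*(3) + 58 = -8
Hessian is diagonal with entries 6, 4, 4 > 0, confirmed minimum.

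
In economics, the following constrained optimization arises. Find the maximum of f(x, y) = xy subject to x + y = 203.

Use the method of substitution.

Substitute y = 203 - x into f(x,y) = xy:
g(x) = x(203 - x) = 203x - x^2
g'(x) = 203 - 2x = 0  =>  x = 203/2
y = 203 - 203/2 = 203/2
Maximum value = (203/2) * (203/2) = 41209/4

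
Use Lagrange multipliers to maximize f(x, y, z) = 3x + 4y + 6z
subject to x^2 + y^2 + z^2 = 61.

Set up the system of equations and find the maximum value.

Lagrange conditions: 3 = 2*lambda*x, 4 = 2*lambda*y, 6 = 2*lambda*z
So x:3 = y:4 = z:6, i.e. x = 3t, y = 4t, z = 6t
Constraint: t^2*(3^2 + 4^2 + 6^2) = 61
  t^2 * 61 = 61  =>  t = sqrt(1)
Maximum = 3*3t + 4*4t + 6*6t = 61*sqrt(1) = 61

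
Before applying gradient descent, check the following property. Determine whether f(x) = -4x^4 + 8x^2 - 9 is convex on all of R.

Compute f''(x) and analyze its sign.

f(x) = -4x^4 + 8x^2 - 9
f'(x) = -16x^3 + 16x
f''(x) = -48x^2 + 16
f''(x) = -48x^2 + 16 -> -inf as |x| -> inf
Therefore, f is not globally convex on R.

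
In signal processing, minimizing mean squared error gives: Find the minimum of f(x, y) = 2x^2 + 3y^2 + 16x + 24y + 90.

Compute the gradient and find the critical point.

f(x,y) = 2x^2 + 3y^2 + 16x + 24y + 90
df/dx = 4x + (16) = 0  =>  x = -4
df/dy = 6y + (24) = 0  =>  y = -4
f(-4, -4) = 2*(-4)^2 + 3*(-4)^2 + 16*(-4) + 24*(-4) + 90 = 10
Hessian is diagonal with entries 4, 6 > 0, so this is a minimum.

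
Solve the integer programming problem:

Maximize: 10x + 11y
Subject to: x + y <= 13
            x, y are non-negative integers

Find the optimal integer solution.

Objective: 10x + 11y, constraint: x + y <= 13
Coefficient of y is 11 > coefficient of x is 10, so allocate the entire budget to y.
Optimal: x = 0, y = 13, value = 143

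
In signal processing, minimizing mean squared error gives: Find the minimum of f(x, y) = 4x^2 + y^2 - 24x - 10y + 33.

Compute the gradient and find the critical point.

f(x,y) = 4x^2 + y^2 - 24x - 10y + 33
df/dx = 8x + (-24) = 0  =>  x = 3
df/dy = 2y + (-10) = 0  =>  y = 5
f(3, 5) = 4*(3)^2 + 1*(5)^2 + -24*(3) + -10*(5) + 33 = -28
Hessian is diagonal with entries 8, 2 > 0, so this is a minimum.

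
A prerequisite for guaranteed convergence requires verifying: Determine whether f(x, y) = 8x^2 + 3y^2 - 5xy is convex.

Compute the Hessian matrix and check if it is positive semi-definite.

f(x,y) = 8x^2 + 3y^2 - 5xy
Hessian H = [[16, -5], [-5, 6]]
trace(H) = 22, det(H) = 71
Eigenvalues: (22 +/- sqrt(200)) / 2 = 18.07, 3.929
Since both eigenvalues > 0, f is convex.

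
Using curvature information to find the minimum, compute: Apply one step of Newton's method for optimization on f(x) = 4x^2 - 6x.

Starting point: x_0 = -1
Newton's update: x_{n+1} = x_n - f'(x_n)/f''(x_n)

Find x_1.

f(x) = 4x^2 - 6x
f'(x) = 8x + (-6), f''(x) = 8
Newton step: x_1 = x_0 - f'(x_0)/f''(x_0)
f'(-1) = -14
x_1 = -1 - -14/8 = 3/4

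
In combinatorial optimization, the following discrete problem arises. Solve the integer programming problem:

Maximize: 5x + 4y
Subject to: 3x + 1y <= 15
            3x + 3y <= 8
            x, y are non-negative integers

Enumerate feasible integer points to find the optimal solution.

Constraint 1: 3x + 1y <= 15
Constraint 2: 3x + 3y <= 8
Feasible x range (need y >= 0): 0 <= x <= min(15/3, 8/3) => x in {0, ..., 2}.
Enumerate feasible integer points row by row (the coefficient of y is 4 > 0, so for each x the largest feasible y gives the best value):
  x = 0: y <= min((15 - 3*0)/1, (8 - 3*0)/3) => y in {0, ..., 2}; best 5*0 + 4*2 = 8
  x = 1: y <= min((15 - 3*1)/1, (8 - 3*1)/3) => y in {0, ..., 1}; best 5*1 + 4*1 = 9
  x = 2: y <= min((15 - 3*2)/1, (8 - 3*2)/3) => y in {0}; best 5*2 + 4*0 = 10
The maximum 5x + 4y = 10 is achieved at x = 2, y = 0.
Check: 3*2 + 1*0 = 6 <= 15 and 3*2 + 3*0 = 6 <= 8.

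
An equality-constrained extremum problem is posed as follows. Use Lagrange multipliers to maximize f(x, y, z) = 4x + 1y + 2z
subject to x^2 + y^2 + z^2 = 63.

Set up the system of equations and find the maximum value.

Lagrange conditions: 4 = 2*lambda*x, 1 = 2*lambda*y, 2 = 2*lambda*z
So x:4 = y:1 = z:2, i.e. x = 4t, y = 1t, z = 2t
Constraint: t^2*(4^2 + 1^2 + 2^2) = 63
  t^2 * 21 = 63  =>  t = sqrt(3)
Maximum = 4*4t + 1*1t + 2*2t = 21*sqrt(3) = sqrt(1323)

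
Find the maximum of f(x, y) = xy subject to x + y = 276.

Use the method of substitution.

Substitute y = 276 - x into f(x,y) = xy:
g(x) = x(276 - x) = 276x - x^2
g'(x) = 276 - 2x = 0  =>  x = 138
y = 276 - 138 = 138
Maximum value = 138 * 138 = 19044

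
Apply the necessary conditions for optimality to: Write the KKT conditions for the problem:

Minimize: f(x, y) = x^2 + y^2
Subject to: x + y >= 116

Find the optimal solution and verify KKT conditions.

KKT conditions for min x^2 + y^2 s.t. x + y >= 116:
Stationarity: 2x = mu, 2y = mu
So x = y = mu/2.
Complementary slackness: mu*(x + y - 116) = 0
Primal feasibility: x + y >= 116; dual feasibility: mu >= 0
If mu = 0 then x = y = 0, but 0 + 0 < 116 is infeasible, so the constraint is active.
Constraint active: x + y = 2*(mu/2) = 116 => mu = 116
x = y = 58, f = 6728
Verify: stationarity 2*58 = 116 = mu; primal 58 + 58 = 116 >= 116; dual mu = 116 >= 0; complementary slackness 116*(116 - 116) = 0. All KKT conditions hold.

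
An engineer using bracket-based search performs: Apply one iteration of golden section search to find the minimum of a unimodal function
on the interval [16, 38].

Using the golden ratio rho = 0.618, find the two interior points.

Golden section search on [16, 38].
Golden ratio rho = 0.618 (approx).
Interior points:
  x_1 = 16 + (1-0.618)*22 = 24.4040
  x_2 = 16 + 0.618*22 = 29.5960
Compare f(x_1) and f(x_2) to determine which subinterval to keep.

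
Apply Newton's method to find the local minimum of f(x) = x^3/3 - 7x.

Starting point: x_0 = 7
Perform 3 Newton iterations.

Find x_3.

f(x) = x^3/3 - 7x
f'(x) = x^2 - 7, f''(x) = 2x
Newton update: x_{n+1} = x_n - (x_n^2 - 7)/(2*x_n)
Step 1: x_0 = 7, f'=42, f''=14, x_1 = 4
Step 2: x_1 = 4, f'=9, f''=8, x_2 = 23/8
Step 3: x_2 = 23/8, f'=81/64, f''=23/4, x_3 = 977/368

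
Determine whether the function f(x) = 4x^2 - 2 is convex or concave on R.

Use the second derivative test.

f(x) = 4x^2 - 2
f'(x) = 8x + 0
f''(x) = 8
Since f''(x) = 8 > 0 for all x, f is convex on R.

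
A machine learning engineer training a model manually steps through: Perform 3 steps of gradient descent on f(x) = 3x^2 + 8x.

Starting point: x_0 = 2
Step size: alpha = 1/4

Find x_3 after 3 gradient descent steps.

f(x) = 3x^2 + 8x, f'(x) = 6x + (8)
Step 1: f'(2) = 20, x_1 = 2 - 1/4 * 20 = -3
Step 2: f'(-3) = -10, x_2 = -3 - 1/4 * -10 = -1/2
Step 3: f'(-1/2) = 5, x_3 = -1/2 - 1/4 * 5 = -7/4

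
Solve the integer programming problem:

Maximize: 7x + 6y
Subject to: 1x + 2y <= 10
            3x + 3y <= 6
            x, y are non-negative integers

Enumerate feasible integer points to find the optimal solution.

Constraint 1: 1x + 2y <= 10
Constraint 2: 3x + 3y <= 6
Feasible x range (need y >= 0): 0 <= x <= min(10/1, 6/3) => x in {0, ..., 2}.
Enumerate feasible integer points row by row (the coefficient of y is 6 > 0, so for each x the largest feasible y gives the best value):
  x = 0: y <= min((10 - 1*0)/2, (6 - 3*0)/3) => y in {0, ..., 2}; best 7*0 + 6*2 = 12
  x = 1: y <= min((10 - 1*1)/2, (6 - 3*1)/3) => y in {0, ..., 1}; best 7*1 + 6*1 = 13
  x = 2: y <= min((10 - 1*2)/2, (6 - 3*2)/3) => y in {0}; best 7*2 + 6*0 = 14
The maximum 7x + 6y = 14 is achieved at x = 2, y = 0.
Check: 1*2 + 2*0 = 2 <= 10 and 3*2 + 3*0 = 6 <= 6.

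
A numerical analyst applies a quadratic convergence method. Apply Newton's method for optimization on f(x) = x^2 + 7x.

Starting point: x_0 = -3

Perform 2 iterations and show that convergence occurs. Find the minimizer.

f(x) = x^2 + 7x, f'(x) = 2x + (7), f''(x) = 2
Step 1: f'(-3) = 1, x_1 = -3 - 1/2 = -7/2
Step 2: f'(-7/2) = 0, x_2 = -7/2 (converged)
Newton's method converges in 1 step for quadratics.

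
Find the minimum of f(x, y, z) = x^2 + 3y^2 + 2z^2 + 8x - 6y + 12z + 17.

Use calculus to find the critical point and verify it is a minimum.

f(x,y,z) = x^2 + 3y^2 + 2z^2 + 8x - 6y + 12z + 17
df/dx = 2x + (8) = 0 => x = -4
df/dy = 6y + (-6) = 0 => y = 1
df/dz = 4z + (12) = 0 => z = -3
f(-4,1,-3) = 1*(-4)^2 + 3*(1)^2 + 2*(-3)^2 + 8*(-4) + -6*(1) + 12*(-3) + 17 = -20
Hessian is diagonal with entries 2, 6, 4 > 0, confirmed minimum.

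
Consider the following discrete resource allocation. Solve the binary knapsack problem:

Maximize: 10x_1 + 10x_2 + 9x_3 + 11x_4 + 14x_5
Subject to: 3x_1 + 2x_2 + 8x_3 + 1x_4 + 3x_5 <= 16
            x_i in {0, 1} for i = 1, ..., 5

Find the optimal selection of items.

Items: item 1 (v=10, w=3), item 2 (v=10, w=2), item 3 (v=9, w=8), item 4 (v=11, w=1), item 5 (v=14, w=3)
Capacity: 16
Checking all 32 subsets (w = total weight, v = total value):
  {}: w = 0, v = 0
  {1}: w = 3, v = 10
  {2}: w = 2, v = 10
  {3}: w = 8, v = 9
  {4}: w = 1, v = 11
  {5}: w = 3, v = 14
  {1, 2}: w = 5, v = 20
  {1, 3}: w = 11, v = 19
  {1, 4}: w = 4, v = 21
  {1, 5}: w = 6, v = 24
  {2, 3}: w = 10, v = 19
  {2, 4}: w = 3, v = 21
  {2, 5}: w = 5, v = 24
  {3, 4}: w = 9, v = 20
  {3, 5}: w = 11, v = 23
  {4, 5}: w = 4, v = 25
  {1, 2, 3}: w = 13, v = 29
  {1, 2, 4}: w = 6, v = 31
  {1, 2, 5}: w = 8, v = 34
  {1, 3, 4}: w = 12, v = 30
  {1, 3, 5}: w = 14, v = 33
  {1, 4, 5}: w = 7, v = 35
  {2, 3, 4}: w = 11, v = 30
  {2, 3, 5}: w = 13, v = 33
  {2, 4, 5}: w = 6, v = 35
  {3, 4, 5}: w = 12, v = 34
  {1, 2, 3, 4}: w = 14, v = 40
  {1, 2, 3, 5}: w = 16, v = 43
  {1, 2, 4, 5}: w = 9, v = 45
  {1, 3, 4, 5}: w = 15, v = 44
  {2, 3, 4, 5}: w = 14, v = 44
  {1, 2, 3, 4, 5}: w = 17 > 16, infeasible
Best feasible subset: items [1, 2, 4, 5]
Total weight: 9 <= 16, total value: 45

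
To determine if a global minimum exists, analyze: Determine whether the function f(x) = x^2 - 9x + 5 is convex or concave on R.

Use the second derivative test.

f(x) = x^2 - 9x + 5
f'(x) = 2x - 9
f''(x) = 2
Since f''(x) = 2 > 0 for all x, f is convex on R.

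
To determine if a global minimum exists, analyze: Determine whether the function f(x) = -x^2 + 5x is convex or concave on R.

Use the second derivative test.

f(x) = -x^2 + 5x
f'(x) = -2x + 5
f''(x) = -2
Since f''(x) = -2 < 0 for all x, f is concave on R.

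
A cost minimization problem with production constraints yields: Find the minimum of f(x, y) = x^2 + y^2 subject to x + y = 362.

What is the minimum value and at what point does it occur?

Substitute y = 362 - x into f(x,y) = x^2 + y^2:
g(x) = x^2 + (362 - x)^2 = 2x^2 - 724x + 131044
g'(x) = 4x - 724 = 0  =>  x = 181
y = 362 - 181 = 181
Minimum value = 181^2 + 181^2 = 65522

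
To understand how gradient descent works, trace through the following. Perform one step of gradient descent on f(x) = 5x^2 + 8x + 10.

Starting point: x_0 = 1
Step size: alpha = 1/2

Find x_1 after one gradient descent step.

f(x) = 5x^2 + 8x + 10
f'(x) = 10x + 8
f'(1) = 10*1 + (8) = 18
x_1 = x_0 - alpha * f'(x_0) = 1 - 1/2 * 18 = -8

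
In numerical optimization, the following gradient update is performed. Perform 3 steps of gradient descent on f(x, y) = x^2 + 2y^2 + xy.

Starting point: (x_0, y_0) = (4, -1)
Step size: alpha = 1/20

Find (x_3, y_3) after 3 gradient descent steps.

f(x,y) = x^2 + 2y^2 + xy
grad_x = 2x + 1y, grad_y = 4y + 1x
Step 1: grad = (7, 0), (73/20, -1)
Step 2: grad = (63/10, -7/20), (667/200, -393/400)
Step 3: grad = (91/16, -119/200), (4881/1600, -3811/4000)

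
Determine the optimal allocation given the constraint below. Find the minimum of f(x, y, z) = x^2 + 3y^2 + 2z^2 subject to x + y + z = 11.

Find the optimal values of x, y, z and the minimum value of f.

Using Lagrange multipliers on f = x^2 + 3y^2 + 2z^2 with constraint x + y + z = 11:
Conditions: 2*1*x = lambda, 2*3*y = lambda, 2*2*z = lambda
So x = lambda/2, y = lambda/6, z = lambda/4
Substituting into constraint: lambda * (11/12) = 11
lambda = 12
x = 6, y = 2, z = 3
Minimum value = 66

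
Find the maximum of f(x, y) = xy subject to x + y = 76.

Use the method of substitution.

Substitute y = 76 - x into f(x,y) = xy:
g(x) = x(76 - x) = 76x - x^2
g'(x) = 76 - 2x = 0  =>  x = 38
y = 76 - 38 = 38
Maximum value = 38 * 38 = 1444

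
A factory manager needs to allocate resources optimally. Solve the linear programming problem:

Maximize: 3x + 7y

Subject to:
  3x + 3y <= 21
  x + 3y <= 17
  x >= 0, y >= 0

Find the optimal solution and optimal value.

Feasible vertices: (0, 0), (0, 17/3), (2, 5), (7, 0)
Objective 3x + 7y at each:
  (0, 0): 0
  (0, 17/3): 119/3
  (2, 5): 41
  (7, 0): 21
Maximum is 41 at (2, 5).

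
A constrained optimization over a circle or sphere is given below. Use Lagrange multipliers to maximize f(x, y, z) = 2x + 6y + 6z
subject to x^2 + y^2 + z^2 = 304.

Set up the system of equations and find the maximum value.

Lagrange conditions: 2 = 2*lambda*x, 6 = 2*lambda*y, 6 = 2*lambda*z
So x:2 = y:6 = z:6, i.e. x = 2t, y = 6t, z = 6t
Constraint: t^2*(2^2 + 6^2 + 6^2) = 304
  t^2 * 76 = 304  =>  t = sqrt(4)
Maximum = 2*2t + 6*6t + 6*6t = 76*sqrt(4) = 152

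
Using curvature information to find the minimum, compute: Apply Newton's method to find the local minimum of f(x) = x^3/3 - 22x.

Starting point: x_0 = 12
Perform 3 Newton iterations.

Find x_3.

f(x) = x^3/3 - 22x
f'(x) = x^2 - 22, f''(x) = 2x
Newton update: x_{n+1} = x_n - (x_n^2 - 22)/(2*x_n)
Step 1: x_0 = 12, f'=122, f''=24, x_1 = 83/12
Step 2: x_1 = 83/12, f'=3721/144, f''=83/6, x_2 = 10057/1992
Step 3: x_2 = 10057/1992, f'=13845841/3968064, f''=10057/996, x_3 = 188440657/40067088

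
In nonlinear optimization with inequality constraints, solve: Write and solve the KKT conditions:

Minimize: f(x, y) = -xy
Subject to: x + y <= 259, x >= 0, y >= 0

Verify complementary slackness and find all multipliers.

Problem: min -xy s.t. x + y <= 259 (multiplier lambda), x >= 0 (mu_x), y >= 0 (mu_y)
KKT stationarity: -y + lambda - mu_x = 0, -x + lambda - mu_y = 0, with lambda, mu_x, mu_y >= 0
Complementary slackness: lambda*(x + y - 259) = 0, mu_x*x = 0, mu_y*y = 0
If lambda = 0: y = -mu_x <= 0 and x = -mu_y <= 0 force x = y = 0 with f = 0; but x = y = 259/2 is feasible with f = -67081/4 < 0, so this is not the minimum. Hence lambda > 0 and x + y = 259.
Try x > 0, y > 0 (so mu_x = mu_y = 0): y = lambda, x = lambda => x = y = lambda
x + y = 259 => 2*lambda = 259 => lambda = 259/2
x* = y* = 259/2 > 0, consistent with mu_x = mu_y = 0.
(Any feasible point with x = 0 or y = 0 has f = 0 > -67081/4, so the minimum is not on those boundaries.)
min(-xy) = -67081/4 (i.e. max xy = 67081/4)
Multipliers: lambda = 259/2, mu_x = 0, mu_y = 0
Complementary slackness: lambda*(x + y - 259) = 259/2*(259/2 + 259/2 - 259) = 0, mu_x*x = 0*259/2 = 0, mu_y*y = 0*259/2 = 0. Satisfied.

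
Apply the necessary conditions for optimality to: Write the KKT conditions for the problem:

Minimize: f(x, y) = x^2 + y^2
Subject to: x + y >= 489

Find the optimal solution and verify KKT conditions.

KKT conditions for min x^2 + y^2 s.t. x + y >= 489:
Stationarity: 2x = mu, 2y = mu
So x = y = mu/2.
Complementary slackness: mu*(x + y - 489) = 0
Primal feasibility: x + y >= 489; dual feasibility: mu >= 0
If mu = 0 then x = y = 0, but 0 + 0 < 489 is infeasible, so the constraint is active.
Constraint active: x + y = 2*(mu/2) = 489 => mu = 489
x = y = 489/2, f = 239121/2
Verify: stationarity 2*(489/2) = 489 = mu; primal 489/2 + 489/2 = 489 >= 489; dual mu = 489 >= 0; complementary slackness 489*(489 - 489) = 0. All KKT conditions hold.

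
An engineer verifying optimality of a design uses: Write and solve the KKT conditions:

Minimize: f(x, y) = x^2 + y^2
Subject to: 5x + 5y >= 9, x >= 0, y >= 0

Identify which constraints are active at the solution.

KKT conditions for min x^2 + y^2 s.t. 5x + 5y >= 9, x >= 0, y >= 0:
Stationarity: 2x = mu*5 + mu_x, 2y = mu*5 + mu_y, with mu, mu_x, mu_y >= 0
Complementary slackness: mu*(5x + 5y - 9) = 0, mu_x*x = 0, mu_y*y = 0
(0, 0) is infeasible (5*0 + 5*0 < 9), so if mu = 0 stationarity would force x = mu_x/2 >= 0, y = mu_y/2 >= 0 with mu_x*x = mu_y*y = 0, i.e. x = y = 0: contradiction. Hence mu > 0 and 5x + 5y = 9 is active.
Try x > 0, y > 0 (so mu_x = mu_y = 0): x = 5*mu/2, y = 5*mu/2
Substitute: 5*(5*mu/2) + 5*(5*mu/2) = 9
  mu*50/2 = 9 => mu = 9/25
x* = 9/10 > 0, y* = 9/10 > 0, consistent with mu_x = mu_y = 0.
f is convex and the constraints are linear, so this KKT point is the global minimum.
f* = 81/50
Active constraints: 5x + 5y >= 9 (holds with equality, mu = 9/25 > 0); x >= 0 and y >= 0 are inactive (mu_x = mu_y = 0).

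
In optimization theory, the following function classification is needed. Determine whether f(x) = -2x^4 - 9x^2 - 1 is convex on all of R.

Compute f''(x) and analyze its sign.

f(x) = -2x^4 - 9x^2 - 1
f'(x) = -8x^3 + -18x
f''(x) = -24x^2 + -18
f''(x) = -24x^2 + -18 <= -18 < 0 for all x
Therefore, f is concave on R.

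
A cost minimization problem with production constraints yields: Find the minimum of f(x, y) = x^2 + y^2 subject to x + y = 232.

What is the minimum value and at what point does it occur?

Substitute y = 232 - x into f(x,y) = x^2 + y^2:
g(x) = x^2 + (232 - x)^2 = 2x^2 - 464x + 53824
g'(x) = 4x - 464 = 0  =>  x = 116
y = 232 - 116 = 116
Minimum value = 116^2 + 116^2 = 26912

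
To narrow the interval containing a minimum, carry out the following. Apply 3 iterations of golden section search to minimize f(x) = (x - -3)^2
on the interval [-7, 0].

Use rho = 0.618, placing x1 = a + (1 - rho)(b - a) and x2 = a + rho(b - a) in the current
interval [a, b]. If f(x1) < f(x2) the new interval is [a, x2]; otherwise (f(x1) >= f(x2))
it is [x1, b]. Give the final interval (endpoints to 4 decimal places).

Golden section search for min of f(x) = (x - -3)^2 on [-7, 0].
Each step: x1 = a + (1 - rho)(b - a), x2 = a + rho(b - a); if f(x1) < f(x2) keep [a, x2], otherwise keep [x1, b].
Step 1: [-7.0000, 0.0000], x1=-4.3260 (f=1.7583), x2=-2.6740 (f=0.1063); f(x1) > f(x2) => keep [-4.3260, 0.0000]
Step 2: [-4.3260, 0.0000], x1=-2.6735 (f=0.1066), x2=-1.6525 (f=1.8157); f(x1) < f(x2) => keep [-4.3260, -1.6525]
Step 3: [-4.3260, -1.6525], x1=-3.3047 (f=0.0929), x2=-2.6738 (f=0.1064); f(x1) < f(x2) => keep [-4.3260, -2.6738]
Final interval: [-4.3260, -2.6738]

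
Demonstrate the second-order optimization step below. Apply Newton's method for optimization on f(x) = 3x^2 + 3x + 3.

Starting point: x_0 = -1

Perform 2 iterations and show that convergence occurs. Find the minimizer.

f(x) = 3x^2 + 3x + 3, f'(x) = 6x + (3), f''(x) = 6
Step 1: f'(-1) = -3, x_1 = -1 - -3/6 = -1/2
Step 2: f'(-1/2) = 0, x_2 = -1/2 (converged)
Newton's method converges in 1 step for quadratics.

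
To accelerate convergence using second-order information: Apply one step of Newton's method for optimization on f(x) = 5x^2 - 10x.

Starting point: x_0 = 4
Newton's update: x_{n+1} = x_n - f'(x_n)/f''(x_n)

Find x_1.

f(x) = 5x^2 - 10x
f'(x) = 10x + (-10), f''(x) = 10
Newton step: x_1 = x_0 - f'(x_0)/f''(x_0)
f'(4) = 30
x_1 = 4 - 30/10 = 1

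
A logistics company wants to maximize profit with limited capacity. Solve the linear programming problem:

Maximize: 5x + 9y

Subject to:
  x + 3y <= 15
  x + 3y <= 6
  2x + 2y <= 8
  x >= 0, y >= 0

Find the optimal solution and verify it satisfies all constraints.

Feasible vertices: (0, 0), (0, 2), (3, 1), (4, 0)
Objective 5x + 9y at each vertex:
  (0, 0): 0
  (0, 2): 18
  (3, 1): 24
  (4, 0): 20
Maximum is 24 at (3, 1).
Verify constraints at (x, y) = (3, 1):
  1*3 + 3*1 = 6 <= 15
  1*3 + 3*1 = 6 <= 6 (active)
  2*3 + 2*1 = 8 <= 8 (active)
  x = 3 >= 0, y = 1 >= 0. All constraints satisfied.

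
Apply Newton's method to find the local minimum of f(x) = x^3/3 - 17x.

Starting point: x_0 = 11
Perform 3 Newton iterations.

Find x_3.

f(x) = x^3/3 - 17x
f'(x) = x^2 - 17, f''(x) = 2x
Newton update: x_{n+1} = x_n - (x_n^2 - 17)/(2*x_n)
Step 1: x_0 = 11, f'=104, f''=22, x_1 = 69/11
Step 2: x_1 = 69/11, f'=2704/121, f''=138/11, x_2 = 3409/759
Step 3: x_2 = 3409/759, f'=1827904/576081, f''=6818/759, x_3 = 10707329/2587431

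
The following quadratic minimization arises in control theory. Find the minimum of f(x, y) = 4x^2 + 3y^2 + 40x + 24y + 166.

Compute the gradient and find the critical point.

f(x,y) = 4x^2 + 3y^2 + 40x + 24y + 166
df/dx = 8x + (40) = 0  =>  x = -5
df/dy = 6y + (24) = 0  =>  y = -4
f(-5, -4) = 4*(-5)^2 + 3*(-4)^2 + 40*(-5) + 24*(-4) + 166 = 18
Hessian is diagonal with entries 8, 6 > 0, so this is a minimum.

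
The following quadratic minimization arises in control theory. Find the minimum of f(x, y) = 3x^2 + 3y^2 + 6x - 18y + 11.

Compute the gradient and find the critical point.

f(x,y) = 3x^2 + 3y^2 + 6x - 18y + 11
df/dx = 6x + (6) = 0  =>  x = -1
df/dy = 6y + (-18) = 0  =>  y = 3
f(-1, 3) = 3*(-1)^2 + 3*(3)^2 + 6*(-1) + -18*(3) + 11 = -19
Hessian is diagonal with entries 6, 6 > 0, so this is a minimum.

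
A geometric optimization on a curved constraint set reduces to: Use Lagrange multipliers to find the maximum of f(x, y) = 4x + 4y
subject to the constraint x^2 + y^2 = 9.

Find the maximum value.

Set up Lagrange conditions: grad f = lambda * grad g
  4 = 2*lambda*x
  4 = 2*lambda*y
From these: x/y = 4/4, so x = 4t, y = 4t for some t.
Substitute into constraint: (4t)^2 + (4t)^2 = 9
  t^2 * 32 = 9
  t = sqrt(9/32)
Maximum = 4*x + 4*y = (4^2 + 4^2)*t = 32 * sqrt(9/32) = sqrt(288)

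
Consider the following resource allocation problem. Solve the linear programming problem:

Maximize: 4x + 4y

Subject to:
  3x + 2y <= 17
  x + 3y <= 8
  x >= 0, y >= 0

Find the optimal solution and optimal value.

Feasible vertices: (0, 0), (0, 8/3), (5, 1), (17/3, 0)
Objective 4x + 4y at each:
  (0, 0): 0
  (0, 8/3): 32/3
  (5, 1): 24
  (17/3, 0): 68/3
Maximum is 24 at (5, 1).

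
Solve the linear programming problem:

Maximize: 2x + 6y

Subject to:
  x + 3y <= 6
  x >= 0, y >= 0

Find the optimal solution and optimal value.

The feasible region has vertices at [(0, 0), (6, 0), (0, 2)].
Checking objective 2x + 6y at each vertex:
  (0, 0): 2*0 + 6*0 = 0
  (6, 0): 2*6 + 6*0 = 12
  (0, 2): 2*0 + 6*2 = 12
Maximum is 12 at (6, 0).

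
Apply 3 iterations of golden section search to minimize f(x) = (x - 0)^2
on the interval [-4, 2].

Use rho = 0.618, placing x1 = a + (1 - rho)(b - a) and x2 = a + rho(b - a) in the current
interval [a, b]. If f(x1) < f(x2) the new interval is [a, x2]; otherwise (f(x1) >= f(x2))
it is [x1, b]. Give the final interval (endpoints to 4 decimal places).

Golden section search for min of f(x) = (x - 0)^2 on [-4, 2].
Each step: x1 = a + (1 - rho)(b - a), x2 = a + rho(b - a); if f(x1) < f(x2) keep [a, x2], otherwise keep [x1, b].
Step 1: [-4.0000, 2.0000], x1=-1.7080 (f=2.9173), x2=-0.2920 (f=0.0853); f(x1) > f(x2) => keep [-1.7080, 2.0000]
Step 2: [-1.7080, 2.0000], x1=-0.2915 (f=0.0850), x2=0.5835 (f=0.3405); f(x1) < f(x2) => keep [-1.7080, 0.5835]
Step 3: [-1.7080, 0.5835], x1=-0.8326 (f=0.6933), x2=-0.2918 (f=0.0852); f(x1) > f(x2) => keep [-0.8326, 0.5835]
Final interval: [-0.8326, 0.5835]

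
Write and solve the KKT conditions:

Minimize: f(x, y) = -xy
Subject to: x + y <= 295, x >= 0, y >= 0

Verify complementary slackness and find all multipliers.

Problem: min -xy s.t. x + y <= 295 (multiplier lambda), x >= 0 (mu_x), y >= 0 (mu_y)
KKT stationarity: -y + lambda - mu_x = 0, -x + lambda - mu_y = 0, with lambda, mu_x, mu_y >= 0
Complementary slackness: lambda*(x + y - 295) = 0, mu_x*x = 0, mu_y*y = 0
If lambda = 0: y = -mu_x <= 0 and x = -mu_y <= 0 force x = y = 0 with f = 0; but x = y = 295/2 is feasible with f = -87025/4 < 0, so this is not the minimum. Hence lambda > 0 and x + y = 295.
Try x > 0, y > 0 (so mu_x = mu_y = 0): y = lambda, x = lambda => x = y = lambda
x + y = 295 => 2*lambda = 295 => lambda = 295/2
x* = y* = 295/2 > 0, consistent with mu_x = mu_y = 0.
(Any feasible point with x = 0 or y = 0 has f = 0 > -87025/4, so the minimum is not on those boundaries.)
min(-xy) = -87025/4 (i.e. max xy = 87025/4)
Multipliers: lambda = 295/2, mu_x = 0, mu_y = 0
Complementary slackness: lambda*(x + y - 295) = 295/2*(295/2 + 295/2 - 295) = 0, mu_x*x = 0*295/2 = 0, mu_y*y = 0*295/2 = 0. Satisfied.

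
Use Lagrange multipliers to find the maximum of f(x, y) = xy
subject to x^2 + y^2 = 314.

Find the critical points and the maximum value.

Lagrange conditions: y = 2*lambda*x and x = 2*lambda*y
If x = 0 then y = 0, violating the constraint, so x, y != 0.
Dividing: y/x = x/y => x^2 = y^2 => y = x or y = -x
Constraint: 2x^2 = 314 => x^2 = 157 => x = +/-sqrt(157)
Critical points: (sqrt(157), sqrt(157)), (-sqrt(157), -sqrt(157)), (sqrt(157), -sqrt(157)), (-sqrt(157), sqrt(157))
  y = x:  xy = x^2 = 157  at (sqrt(157), sqrt(157)) and (-sqrt(157), -sqrt(157))
  y = -x: xy = -x^2 = -157 at (sqrt(157), -sqrt(157)) and (-sqrt(157), sqrt(157))
Maximum xy = 157 at (sqrt(157), sqrt(157)) and (-sqrt(157), -sqrt(157))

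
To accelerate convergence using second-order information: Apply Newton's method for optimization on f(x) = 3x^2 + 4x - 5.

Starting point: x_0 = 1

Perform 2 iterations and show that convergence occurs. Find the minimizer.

f(x) = 3x^2 + 4x - 5, f'(x) = 6x + (4), f''(x) = 6
Step 1: f'(1) = 10, x_1 = 1 - 10/6 = -2/3
Step 2: f'(-2/3) = 0, x_2 = -2/3 (converged)
Newton's method converges in 1 step for quadratics.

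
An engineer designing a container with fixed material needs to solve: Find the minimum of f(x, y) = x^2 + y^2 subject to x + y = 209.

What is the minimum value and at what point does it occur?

Substitute y = 209 - x into f(x,y) = x^2 + y^2:
g(x) = x^2 + (209 - x)^2 = 2x^2 - 418x + 43681
g'(x) = 4x - 418 = 0  =>  x = 209/2
y = 209 - 209/2 = 209/2
Minimum value = (209/2)^2 + (209/2)^2 = 43681/2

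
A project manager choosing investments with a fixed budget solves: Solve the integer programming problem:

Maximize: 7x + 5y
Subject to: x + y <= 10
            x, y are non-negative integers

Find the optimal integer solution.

Objective: 7x + 5y, constraint: x + y <= 10
Coefficient of x is 7 >= coefficient of y is 5, so allocate the entire budget to x.
Optimal: x = 10, y = 0, value = 70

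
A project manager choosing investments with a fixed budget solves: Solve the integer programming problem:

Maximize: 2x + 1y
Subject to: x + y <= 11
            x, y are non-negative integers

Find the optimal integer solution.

Objective: 2x + 1y, constraint: x + y <= 11
Coefficient of x is 2 >= coefficient of y is 1, so allocate the entire budget to x.
Optimal: x = 11, y = 0, value = 22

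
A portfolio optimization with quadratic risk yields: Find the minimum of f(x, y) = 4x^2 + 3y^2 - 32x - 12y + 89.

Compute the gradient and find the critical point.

f(x,y) = 4x^2 + 3y^2 - 32x - 12y + 89
df/dx = 8x + (-32) = 0  =>  x = 4
df/dy = 6y + (-12) = 0  =>  y = 2
f(4, 2) = 4*(4)^2 + 3*(2)^2 + -32*(4) + -12*(2) + 89 = 13
Hessian is diagonal with entries 8, 6 > 0, so this is a minimum.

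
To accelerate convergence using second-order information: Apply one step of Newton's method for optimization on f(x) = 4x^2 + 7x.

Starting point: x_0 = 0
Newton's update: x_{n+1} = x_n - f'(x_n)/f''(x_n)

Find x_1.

f(x) = 4x^2 + 7x
f'(x) = 8x + (7), f''(x) = 8
Newton step: x_1 = x_0 - f'(x_0)/f''(x_0)
f'(0) = 7
x_1 = 0 - 7/8 = -7/8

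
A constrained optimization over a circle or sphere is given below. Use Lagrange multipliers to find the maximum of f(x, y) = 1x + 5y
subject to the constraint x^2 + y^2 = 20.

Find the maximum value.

Set up Lagrange conditions: grad f = lambda * grad g
  1 = 2*lambda*x
  5 = 2*lambda*y
From these: x/y = 1/5, so x = 1t, y = 5t for some t.
Substitute into constraint: (1t)^2 + (5t)^2 = 20
  t^2 * 26 = 20
  t = sqrt(20/26)
Maximum = 1*x + 5*y = (1^2 + 5^2)*t = 26 * sqrt(20/26) = sqrt(520)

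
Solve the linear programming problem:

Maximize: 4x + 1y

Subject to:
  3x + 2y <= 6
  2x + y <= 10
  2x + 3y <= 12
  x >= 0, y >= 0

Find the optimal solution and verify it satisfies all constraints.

Feasible vertices: (0, 0), (0, 3), (2, 0)
Objective 4x + 1y at each vertex:
  (0, 0): 0
  (0, 3): 3
  (2, 0): 8
Maximum is 8 at (2, 0).
Verify constraints at (x, y) = (2, 0):
  3*2 + 2*0 = 6 <= 6 (active)
  2*2 + 1*0 = 4 <= 10
  2*2 + 3*0 = 4 <= 12
  x = 2 >= 0, y = 0 >= 0. All constraints satisfied.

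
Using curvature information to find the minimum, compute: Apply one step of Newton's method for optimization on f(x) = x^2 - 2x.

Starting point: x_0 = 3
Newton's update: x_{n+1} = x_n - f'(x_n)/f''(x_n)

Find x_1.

f(x) = x^2 - 2x
f'(x) = 2x + (-2), f''(x) = 2
Newton step: x_1 = x_0 - f'(x_0)/f''(x_0)
f'(3) = 4
x_1 = 3 - 4/2 = 1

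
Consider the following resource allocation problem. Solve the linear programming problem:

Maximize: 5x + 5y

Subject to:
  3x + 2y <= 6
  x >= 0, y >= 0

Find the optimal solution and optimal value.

The feasible region has vertices at [(0, 0), (2, 0), (0, 3)].
Checking objective 5x + 5y at each vertex:
  (0, 0): 5*0 + 5*0 = 0
  (2, 0): 5*2 + 5*0 = 10
  (0, 3): 5*0 + 5*3 = 15
Maximum is 15 at (0, 3).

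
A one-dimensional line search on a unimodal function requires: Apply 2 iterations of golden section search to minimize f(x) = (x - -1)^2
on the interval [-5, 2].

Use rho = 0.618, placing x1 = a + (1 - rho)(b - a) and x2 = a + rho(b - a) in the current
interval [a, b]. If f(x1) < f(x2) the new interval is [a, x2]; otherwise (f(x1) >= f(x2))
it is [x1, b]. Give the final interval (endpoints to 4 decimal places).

Golden section search for min of f(x) = (x - -1)^2 on [-5, 2].
Each step: x1 = a + (1 - rho)(b - a), x2 = a + rho(b - a); if f(x1) < f(x2) keep [a, x2], otherwise keep [x1, b].
Step 1: [-5.0000, 2.0000], x1=-2.3260 (f=1.7583), x2=-0.6740 (f=0.1063); f(x1) > f(x2) => keep [-2.3260, 2.0000]
Step 2: [-2.3260, 2.0000], x1=-0.6735 (f=0.1066), x2=0.3475 (f=1.8157); f(x1) < f(x2) => keep [-2.3260, 0.3475]
Final interval: [-2.3260, 0.3475]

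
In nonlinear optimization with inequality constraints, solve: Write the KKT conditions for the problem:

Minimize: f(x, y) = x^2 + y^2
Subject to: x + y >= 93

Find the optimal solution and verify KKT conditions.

KKT conditions for min x^2 + y^2 s.t. x + y >= 93:
Stationarity: 2x = mu, 2y = mu
So x = y = mu/2.
Complementary slackness: mu*(x + y - 93) = 0
Primal feasibility: x + y >= 93; dual feasibility: mu >= 0
If mu = 0 then x = y = 0, but 0 + 0 < 93 is infeasible, so the constraint is active.
Constraint active: x + y = 2*(mu/2) = 93 => mu = 93
x = y = 93/2, f = 8649/2
Verify: stationarity 2*(93/2) = 93 = mu; primal 93/2 + 93/2 = 93 >= 93; dual mu = 93 >= 0; complementary slackness 93*(93 - 93) = 0. All KKT conditions hold.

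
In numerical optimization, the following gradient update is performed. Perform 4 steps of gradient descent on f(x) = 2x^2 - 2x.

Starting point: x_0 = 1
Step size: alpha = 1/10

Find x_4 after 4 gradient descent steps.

f(x) = 2x^2 - 2x, f'(x) = 4x + (-2)
Step 1: f'(1) = 2, x_1 = 1 - 1/10 * 2 = 4/5
Step 2: f'(4/5) = 6/5, x_2 = 4/5 - 1/10 * 6/5 = 17/25
Step 3: f'(17/25) = 18/25, x_3 = 17/25 - 1/10 * 18/25 = 76/125
Step 4: f'(76/125) = 54/125, x_4 = 76/125 - 1/10 * 54/125 = 353/625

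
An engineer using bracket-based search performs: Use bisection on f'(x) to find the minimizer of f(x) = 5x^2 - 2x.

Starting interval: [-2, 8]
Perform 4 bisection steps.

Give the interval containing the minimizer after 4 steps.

Finding critical point of f(x) = 5x^2 - 2x using bisection on f'(x) = 10x + -2.
f'(x) = 0 when x = 1/5.
Starting interval: [-2, 8]
Step 1: mid = 3, f'(mid) = 28, new interval = [-2, 3]
Step 2: mid = 1/2, f'(mid) = 3, new interval = [-2, 1/2]
Step 3: mid = -3/4, f'(mid) = -19/2, new interval = [-3/4, 1/2]
Step 4: mid = -1/8, f'(mid) = -13/4, new interval = [-1/8, 1/2]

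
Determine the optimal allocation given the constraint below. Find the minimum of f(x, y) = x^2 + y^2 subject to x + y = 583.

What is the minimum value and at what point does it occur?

Substitute y = 583 - x into f(x,y) = x^2 + y^2:
g(x) = x^2 + (583 - x)^2 = 2x^2 - 1166x + 339889
g'(x) = 4x - 1166 = 0  =>  x = 583/2
y = 583 - 583/2 = 583/2
Minimum value = (583/2)^2 + (583/2)^2 = 339889/2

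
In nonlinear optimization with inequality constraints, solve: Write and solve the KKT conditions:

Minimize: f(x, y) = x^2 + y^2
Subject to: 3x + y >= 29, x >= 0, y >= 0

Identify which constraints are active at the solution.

KKT conditions for min x^2 + y^2 s.t. 3x + 1y >= 29, x >= 0, y >= 0:
Stationarity: 2x = mu*3 + mu_x, 2y = mu*1 + mu_y, with mu, mu_x, mu_y >= 0
Complementary slackness: mu*(3x + y - 29) = 0, mu_x*x = 0, mu_y*y = 0
(0, 0) is infeasible (3*0 + 1*0 < 29), so if mu = 0 stationarity would force x = mu_x/2 >= 0, y = mu_y/2 >= 0 with mu_x*x = mu_y*y = 0, i.e. x = y = 0: contradiction. Hence mu > 0 and 3x + y = 29 is active.
Try x > 0, y > 0 (so mu_x = mu_y = 0): x = 3*mu/2, y = 1*mu/2
Substitute: 3*(3*mu/2) + 1*(1*mu/2) = 29
  mu*10/2 = 29 => mu = 29/5
x* = 87/10 > 0, y* = 29/10 > 0, consistent with mu_x = mu_y = 0.
f is convex and the constraints are linear, so this KKT point is the global minimum.
f* = 841/10
Active constraints: 3x + y >= 29 (holds with equality, mu = 29/5 > 0); x >= 0 and y >= 0 are inactive (mu_x = mu_y = 0).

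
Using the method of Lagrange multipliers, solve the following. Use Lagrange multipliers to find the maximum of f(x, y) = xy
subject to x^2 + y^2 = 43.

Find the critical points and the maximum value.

Lagrange conditions: y = 2*lambda*x and x = 2*lambda*y
If x = 0 then y = 0, violating the constraint, so x, y != 0.
Dividing: y/x = x/y => x^2 = y^2 => y = x or y = -x
Constraint: 2x^2 = 43 => x^2 = 43/2 => x = +/-sqrt(43/2)
Critical points: (sqrt(43/2), sqrt(43/2)), (-sqrt(43/2), -sqrt(43/2)), (sqrt(43/2), -sqrt(43/2)), (-sqrt(43/2), sqrt(43/2))
  y = x:  xy = x^2 = 43/2  at (sqrt(43/2), sqrt(43/2)) and (-sqrt(43/2), -sqrt(43/2))
  y = -x: xy = -x^2 = -43/2 at (sqrt(43/2), -sqrt(43/2)) and (-sqrt(43/2), sqrt(43/2))
Maximum xy = 43/2 at (sqrt(43/2), sqrt(43/2)) and (-sqrt(43/2), -sqrt(43/2))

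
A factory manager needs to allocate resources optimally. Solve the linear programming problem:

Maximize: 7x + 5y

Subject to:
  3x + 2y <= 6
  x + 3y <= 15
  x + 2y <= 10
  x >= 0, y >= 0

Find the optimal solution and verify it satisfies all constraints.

Feasible vertices: (0, 0), (0, 3), (2, 0)
Objective 7x + 5y at each vertex:
  (0, 0): 0
  (0, 3): 15
  (2, 0): 14
Maximum is 15 at (0, 3).
Verify constraints at (x, y) = (0, 3):
  3*0 + 2*3 = 6 <= 6 (active)
  1*0 + 3*3 = 9 <= 15
  1*0 + 2*3 = 6 <= 10
  x = 0 >= 0, y = 3 >= 0. All constraints satisfied.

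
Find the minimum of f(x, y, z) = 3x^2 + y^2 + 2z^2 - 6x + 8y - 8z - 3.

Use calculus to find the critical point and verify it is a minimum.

f(x,y,z) = 3x^2 + y^2 + 2z^2 - 6x + 8y - 8z - 3
df/dx = 6x + (-6) = 0 => x = 1
df/dy = 2y + (8) = 0 => y = -4
df/dz = 4z + (-8) = 0 => z = 2
f(1,-4,2) = 3*(1)^2 + 1*(-4)^2 + 2*(2)^2 + -6*(1) + 8*(-4) + -8*(2) + -3 = -30
Hessian is diagonal with entries 6, 2, 4 > 0, confirmed minimum.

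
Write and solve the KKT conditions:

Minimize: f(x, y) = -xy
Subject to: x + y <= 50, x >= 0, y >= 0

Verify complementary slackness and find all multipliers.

Problem: min -xy s.t. x + y <= 50 (multiplier lambda), x >= 0 (mu_x), y >= 0 (mu_y)
KKT stationarity: -y + lambda - mu_x = 0, -x + lambda - mu_y = 0, with lambda, mu_x, mu_y >= 0
Complementary slackness: lambda*(x + y - 50) = 0, mu_x*x = 0, mu_y*y = 0
If lambda = 0: y = -mu_x <= 0 and x = -mu_y <= 0 force x = y = 0 with f = 0; but x = y = 25 is feasible with f = -625 < 0, so this is not the minimum. Hence lambda > 0 and x + y = 50.
Try x > 0, y > 0 (so mu_x = mu_y = 0): y = lambda, x = lambda => x = y = lambda
x + y = 50 => 2*lambda = 50 => lambda = 25
x* = y* = 25 > 0, consistent with mu_x = mu_y = 0.
(Any feasible point with x = 0 or y = 0 has f = 0 > -625, so the minimum is not on those boundaries.)
min(-xy) = -625 (i.e. max xy = 625)
Multipliers: lambda = 25, mu_x = 0, mu_y = 0
Complementary slackness: lambda*(x + y - 50) = 25*(25 + 25 - 50) = 0, mu_x*x = 0*25 = 0, mu_y*y = 0*25 = 0. Satisfied.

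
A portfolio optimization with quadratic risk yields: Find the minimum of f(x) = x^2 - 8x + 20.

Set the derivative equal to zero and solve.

f(x) = x^2 - 8x + 20
f'(x) = 2x + (-8) = 0
x = 8/2 = 4
f(4) = 4
Since f''(x) = 2 > 0, this is a minimum.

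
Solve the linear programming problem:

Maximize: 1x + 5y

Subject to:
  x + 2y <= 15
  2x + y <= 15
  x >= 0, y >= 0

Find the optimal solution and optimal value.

Feasible vertices: (0, 0), (0, 15/2), (5, 5), (15/2, 0)
Objective 1x + 5y at each:
  (0, 0): 0
  (0, 15/2): 75/2
  (5, 5): 30
  (15/2, 0): 15/2
Maximum is 75/2 at (0, 15/2).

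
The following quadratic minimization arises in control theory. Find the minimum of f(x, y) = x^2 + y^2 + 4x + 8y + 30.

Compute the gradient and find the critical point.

f(x,y) = x^2 + y^2 + 4x + 8y + 30
df/dx = 2x + (4) = 0  =>  x = -2
df/dy = 2y + (8) = 0  =>  y = -4
f(-2, -4) = 1*(-2)^2 + 1*(-4)^2 + 4*(-2) + 8*(-4) + 30 = 10
Hessian is diagonal with entries 2, 2 > 0, so this is a minimum.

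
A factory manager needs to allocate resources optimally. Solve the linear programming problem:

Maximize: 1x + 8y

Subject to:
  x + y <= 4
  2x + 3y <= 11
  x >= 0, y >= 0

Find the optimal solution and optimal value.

Feasible vertices: (0, 0), (0, 11/3), (1, 3), (4, 0)
Objective 1x + 8y at each:
  (0, 0): 0
  (0, 11/3): 88/3
  (1, 3): 25
  (4, 0): 4
Maximum is 88/3 at (0, 11/3).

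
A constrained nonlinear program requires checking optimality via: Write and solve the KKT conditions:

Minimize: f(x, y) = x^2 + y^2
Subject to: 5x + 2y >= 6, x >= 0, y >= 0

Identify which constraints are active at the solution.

KKT conditions for min x^2 + y^2 s.t. 5x + 2y >= 6, x >= 0, y >= 0:
Stationarity: 2x = mu*5 + mu_x, 2y = mu*2 + mu_y, with mu, mu_x, mu_y >= 0
Complementary slackness: mu*(5x + 2y - 6) = 0, mu_x*x = 0, mu_y*y = 0
(0, 0) is infeasible (5*0 + 2*0 < 6), so if mu = 0 stationarity would force x = mu_x/2 >= 0, y = mu_y/2 >= 0 with mu_x*x = mu_y*y = 0, i.e. x = y = 0: contradiction. Hence mu > 0 and 5x + 2y = 6 is active.
Try x > 0, y > 0 (so mu_x = mu_y = 0): x = 5*mu/2, y = 2*mu/2
Substitute: 5*(5*mu/2) + 2*(2*mu/2) = 6
  mu*29/2 = 6 => mu = 12/29
x* = 30/29 > 0, y* = 12/29 > 0, consistent with mu_x = mu_y = 0.
f is convex and the constraints are linear, so this KKT point is the global minimum.
f* = 36/29
Active constraints: 5x + 2y >= 6 (holds with equality, mu = 12/29 > 0); x >= 0 and y >= 0 are inactive (mu_x = mu_y = 0).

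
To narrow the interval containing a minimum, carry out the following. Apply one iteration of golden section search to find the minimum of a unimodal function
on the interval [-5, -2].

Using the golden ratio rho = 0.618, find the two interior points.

Golden section search on [-5, -2].
Golden ratio rho = 0.618 (approx).
Interior points:
  x_1 = -5 + (1-0.618)*3 = -3.8540
  x_2 = -5 + 0.618*3 = -3.1460
Compare f(x_1) and f(x_2) to determine which subinterval to keep.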